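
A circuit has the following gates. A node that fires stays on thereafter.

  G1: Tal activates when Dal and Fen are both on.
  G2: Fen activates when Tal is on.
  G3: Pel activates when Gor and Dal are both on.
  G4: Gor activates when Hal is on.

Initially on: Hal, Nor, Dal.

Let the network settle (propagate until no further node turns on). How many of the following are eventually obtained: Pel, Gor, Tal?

Hal is on, so Gor activates (G4).
G3: Gor and Dal on → Pel on.
Pel: reached.
Gor: reached.
Tal would need Dal and Fen (G1), but Fen never turns on.
Reached: Pel and Gor — 2 of the 3.

2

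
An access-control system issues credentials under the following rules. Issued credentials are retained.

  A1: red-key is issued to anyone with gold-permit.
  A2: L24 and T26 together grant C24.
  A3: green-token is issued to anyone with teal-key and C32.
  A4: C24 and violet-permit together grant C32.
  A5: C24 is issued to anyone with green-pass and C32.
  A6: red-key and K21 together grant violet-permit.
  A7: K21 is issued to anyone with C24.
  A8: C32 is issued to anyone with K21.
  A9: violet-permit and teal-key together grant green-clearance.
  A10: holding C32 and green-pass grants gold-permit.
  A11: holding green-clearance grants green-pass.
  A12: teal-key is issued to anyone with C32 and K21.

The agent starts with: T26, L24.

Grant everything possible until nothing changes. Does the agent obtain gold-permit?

gold-permit would need C32 and green-pass (A10), but green-pass is never granted.

No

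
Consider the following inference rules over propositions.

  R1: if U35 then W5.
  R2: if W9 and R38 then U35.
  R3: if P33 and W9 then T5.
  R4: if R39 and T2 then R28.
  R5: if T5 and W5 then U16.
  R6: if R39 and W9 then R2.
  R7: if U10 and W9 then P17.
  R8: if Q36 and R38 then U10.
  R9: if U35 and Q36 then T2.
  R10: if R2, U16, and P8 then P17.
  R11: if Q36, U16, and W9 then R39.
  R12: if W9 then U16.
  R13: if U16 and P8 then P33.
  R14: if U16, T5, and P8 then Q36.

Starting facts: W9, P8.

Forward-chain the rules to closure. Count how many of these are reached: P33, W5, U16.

2

W9 holds, so U16 follows (R12).
U16 and P8 hold, so P33 follows (R13).
P33: reached.
W5 would need U35 (R1), but U35 is never established.
U16: reached.
Reached: P33 and U16 — 2 of the 3.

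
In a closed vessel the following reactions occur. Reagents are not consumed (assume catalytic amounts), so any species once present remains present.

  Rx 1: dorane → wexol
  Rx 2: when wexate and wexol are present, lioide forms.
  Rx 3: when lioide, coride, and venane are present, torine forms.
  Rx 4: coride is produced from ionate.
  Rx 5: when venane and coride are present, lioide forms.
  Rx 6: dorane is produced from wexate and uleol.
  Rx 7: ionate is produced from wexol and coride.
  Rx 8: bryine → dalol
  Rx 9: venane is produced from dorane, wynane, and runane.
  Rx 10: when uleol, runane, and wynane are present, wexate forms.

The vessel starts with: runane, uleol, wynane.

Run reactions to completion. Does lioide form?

Yes

uleol, runane, and wynane present → wexate forms (Rx 10).
wexate and uleol present → dorane forms (Rx 6).
dorane present → wexol forms (Rx 1).
wexate and wexol present → lioide forms (Rx 2).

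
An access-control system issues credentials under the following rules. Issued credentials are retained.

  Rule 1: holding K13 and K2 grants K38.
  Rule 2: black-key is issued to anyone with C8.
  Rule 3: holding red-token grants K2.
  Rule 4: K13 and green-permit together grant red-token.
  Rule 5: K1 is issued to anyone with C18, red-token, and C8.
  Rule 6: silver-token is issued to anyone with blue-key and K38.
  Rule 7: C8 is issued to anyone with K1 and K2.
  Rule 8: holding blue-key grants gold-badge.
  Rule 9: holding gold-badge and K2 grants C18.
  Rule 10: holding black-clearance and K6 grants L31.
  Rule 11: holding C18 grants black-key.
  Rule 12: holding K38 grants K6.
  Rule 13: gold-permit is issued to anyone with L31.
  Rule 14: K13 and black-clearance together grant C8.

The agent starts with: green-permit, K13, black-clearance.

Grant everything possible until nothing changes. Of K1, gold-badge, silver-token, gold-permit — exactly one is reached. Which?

Holding K13 and green-permit grants red-token (Rule 4).
Holding red-token grants K2 (Rule 3).
Holding K13 and K2 grants K38 (Rule 1).
Holding K38 grants K6 (Rule 12).
Holding black-clearance and K6 grants L31 (Rule 10).
Holding L31 grants gold-permit (Rule 13).
silver-token would need blue-key and K38 (Rule 6), but blue-key is never granted. K1 would need C18, red-token, and C8 (Rule 5), but C18 is never granted. gold-badge would need blue-key (Rule 8), but blue-key is never granted.

gold-permit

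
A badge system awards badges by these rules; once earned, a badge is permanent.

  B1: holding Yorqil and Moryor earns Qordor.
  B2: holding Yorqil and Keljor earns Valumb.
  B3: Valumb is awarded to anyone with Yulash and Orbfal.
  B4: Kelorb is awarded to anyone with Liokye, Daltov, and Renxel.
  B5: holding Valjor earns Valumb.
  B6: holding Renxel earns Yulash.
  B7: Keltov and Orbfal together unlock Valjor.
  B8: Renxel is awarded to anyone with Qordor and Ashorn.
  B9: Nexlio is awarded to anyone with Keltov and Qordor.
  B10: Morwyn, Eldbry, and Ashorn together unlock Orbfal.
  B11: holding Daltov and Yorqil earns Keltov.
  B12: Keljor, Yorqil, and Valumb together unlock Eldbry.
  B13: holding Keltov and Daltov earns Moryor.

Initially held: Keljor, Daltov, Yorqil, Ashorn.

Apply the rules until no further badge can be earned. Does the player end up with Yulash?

With Daltov and Yorqil, Keltov is earned (B11).
With Keltov and Daltov, Moryor is earned (B13).
With Yorqil and Moryor, Qordor is earned (B1).
With Qordor and Ashorn, Renxel is earned (B8).
With Renxel, Yulash is earned (B6).

Yes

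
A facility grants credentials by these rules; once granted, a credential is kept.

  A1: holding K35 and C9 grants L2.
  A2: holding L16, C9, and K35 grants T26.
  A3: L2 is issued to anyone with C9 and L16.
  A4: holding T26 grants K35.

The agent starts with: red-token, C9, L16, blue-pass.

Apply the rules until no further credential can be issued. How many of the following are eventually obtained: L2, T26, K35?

Holding C9 and L16 grants L2 (A3).
L2: reached.
T26 would need L16, C9, and K35 (A2), but K35 is never granted.
K35 would need T26 (A4), but T26 is never granted.
Reached: L2 — 1 of the 3.

1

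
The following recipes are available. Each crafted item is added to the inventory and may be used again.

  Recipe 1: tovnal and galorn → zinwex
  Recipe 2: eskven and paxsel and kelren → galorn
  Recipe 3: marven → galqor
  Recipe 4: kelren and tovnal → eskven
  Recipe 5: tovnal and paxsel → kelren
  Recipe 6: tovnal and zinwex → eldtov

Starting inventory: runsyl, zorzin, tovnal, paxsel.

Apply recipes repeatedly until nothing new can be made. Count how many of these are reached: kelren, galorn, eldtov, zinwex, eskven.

Using Recipe 5, tovnal and paxsel make kelren.
Using Recipe 4, kelren and tovnal make eskven.
eskven and paxsel and kelren → galorn (Recipe 2).
tovnal and galorn → zinwex (Recipe 1).
Using Recipe 6, tovnal and zinwex make eldtov.
kelren: reached.
galorn: reached.
eldtov: reached.
zinwex: reached.
eskven: reached.
All 5 are reached.

5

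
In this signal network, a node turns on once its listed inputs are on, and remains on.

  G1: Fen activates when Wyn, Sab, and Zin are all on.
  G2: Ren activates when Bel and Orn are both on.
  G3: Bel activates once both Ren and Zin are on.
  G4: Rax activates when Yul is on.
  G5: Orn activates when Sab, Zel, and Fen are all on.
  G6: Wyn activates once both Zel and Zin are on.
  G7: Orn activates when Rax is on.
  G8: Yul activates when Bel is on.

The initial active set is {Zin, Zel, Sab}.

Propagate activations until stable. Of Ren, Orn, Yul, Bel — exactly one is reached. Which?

G6: Zel and Zin on → Wyn on.
G1: Wyn, Sab, and Zin on → Fen on.
G5: Sab, Zel, and Fen on → Orn on.
Bel would need Ren and Zin (G3), but Ren never turns on. Yul would need Bel (G8), but Bel never turns on. Ren would need Bel and Orn (G2), but Bel never turns on.

Orn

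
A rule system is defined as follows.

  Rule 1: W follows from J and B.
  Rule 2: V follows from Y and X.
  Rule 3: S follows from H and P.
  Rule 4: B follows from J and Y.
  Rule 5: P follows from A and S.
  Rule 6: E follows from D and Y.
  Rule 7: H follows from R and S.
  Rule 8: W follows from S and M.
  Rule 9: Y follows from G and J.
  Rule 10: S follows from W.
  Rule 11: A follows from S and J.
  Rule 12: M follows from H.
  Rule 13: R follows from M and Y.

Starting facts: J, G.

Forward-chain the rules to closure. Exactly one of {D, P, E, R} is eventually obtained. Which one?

From G and J, Rule 9 gives Y.
From J and Y, Rule 4 gives B.
J and B hold, so W follows (Rule 1).
From W, Rule 10 gives S.
From S and J, Rule 11 gives A.
From A and S, Rule 5 gives P.
E would need D and Y (Rule 6), but D is never established. No rule produces D, and it is not given. R would need M and Y (Rule 13), but M is never established.

P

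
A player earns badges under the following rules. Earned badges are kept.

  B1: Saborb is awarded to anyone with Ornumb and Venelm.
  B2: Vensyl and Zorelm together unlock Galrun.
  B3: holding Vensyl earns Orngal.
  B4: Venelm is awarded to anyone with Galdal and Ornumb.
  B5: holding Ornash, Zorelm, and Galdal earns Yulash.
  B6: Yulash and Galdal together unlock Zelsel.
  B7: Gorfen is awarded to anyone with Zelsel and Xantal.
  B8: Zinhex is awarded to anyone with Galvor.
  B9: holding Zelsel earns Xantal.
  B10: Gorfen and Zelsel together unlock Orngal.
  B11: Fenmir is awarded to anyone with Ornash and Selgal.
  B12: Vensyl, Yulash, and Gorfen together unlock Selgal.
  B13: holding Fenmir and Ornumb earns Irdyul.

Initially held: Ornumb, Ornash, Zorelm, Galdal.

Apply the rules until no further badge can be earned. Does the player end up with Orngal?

Yes

With Ornash, Zorelm, and Galdal, Yulash is earned (B5).
With Yulash and Galdal, Zelsel is earned (B6).
With Zelsel, Xantal is earned (B9).
With Zelsel and Xantal, Gorfen is earned (B7).
With Gorfen and Zelsel, Orngal is earned (B10).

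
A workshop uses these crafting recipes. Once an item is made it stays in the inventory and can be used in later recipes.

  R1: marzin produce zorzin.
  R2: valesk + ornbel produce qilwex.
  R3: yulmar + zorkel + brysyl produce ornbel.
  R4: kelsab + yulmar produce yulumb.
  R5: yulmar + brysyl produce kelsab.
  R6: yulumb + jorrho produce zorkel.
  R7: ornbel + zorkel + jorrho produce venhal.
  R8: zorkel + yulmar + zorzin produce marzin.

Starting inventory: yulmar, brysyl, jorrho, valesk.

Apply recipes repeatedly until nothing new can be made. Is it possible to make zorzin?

zorzin would need marzin (R1), but marzin is never obtained.

No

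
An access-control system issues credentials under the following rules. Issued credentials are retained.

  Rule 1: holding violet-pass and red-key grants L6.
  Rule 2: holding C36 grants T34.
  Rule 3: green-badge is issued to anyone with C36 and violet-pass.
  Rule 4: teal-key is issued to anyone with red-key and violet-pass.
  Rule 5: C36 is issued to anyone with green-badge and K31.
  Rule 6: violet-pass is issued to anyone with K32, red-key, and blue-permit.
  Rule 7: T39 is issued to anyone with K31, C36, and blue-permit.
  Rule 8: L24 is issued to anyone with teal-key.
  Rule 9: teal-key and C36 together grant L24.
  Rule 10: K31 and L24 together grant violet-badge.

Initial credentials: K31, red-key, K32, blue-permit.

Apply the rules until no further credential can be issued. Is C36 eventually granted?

No

C36 would need green-badge and K31 (Rule 5), but green-badge is never granted.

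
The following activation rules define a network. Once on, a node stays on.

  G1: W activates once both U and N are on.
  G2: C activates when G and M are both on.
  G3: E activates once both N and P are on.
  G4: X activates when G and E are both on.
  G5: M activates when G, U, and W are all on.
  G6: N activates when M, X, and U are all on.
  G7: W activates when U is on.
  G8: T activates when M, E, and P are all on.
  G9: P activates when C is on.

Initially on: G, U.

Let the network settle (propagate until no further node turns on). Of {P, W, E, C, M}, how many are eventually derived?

U is on, so W activates (G7).
G, U, and W are on, so M activates (G5).
G and M are on, so C activates (G2).
C is on, so P activates (G9).
P: reached.
W: reached.
E would need N and P (G3), but N never turns on.
C: reached.
M: reached.
Reached: P, W, C, and M — 4 of the 5.

4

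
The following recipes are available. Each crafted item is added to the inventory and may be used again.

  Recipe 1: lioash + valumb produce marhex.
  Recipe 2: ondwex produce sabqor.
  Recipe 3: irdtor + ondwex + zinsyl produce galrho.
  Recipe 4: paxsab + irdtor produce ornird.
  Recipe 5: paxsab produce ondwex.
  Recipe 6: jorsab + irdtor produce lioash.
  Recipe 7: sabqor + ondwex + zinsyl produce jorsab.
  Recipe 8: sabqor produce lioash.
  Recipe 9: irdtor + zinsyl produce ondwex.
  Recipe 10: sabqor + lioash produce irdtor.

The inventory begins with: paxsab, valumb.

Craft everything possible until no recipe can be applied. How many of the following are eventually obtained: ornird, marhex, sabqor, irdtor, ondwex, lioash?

6

paxsab → ondwex (Recipe 5).
ondwex → sabqor (Recipe 2).
Using Recipe 8, sabqor makes lioash.
Using Recipe 10, sabqor and lioash make irdtor.
Using Recipe 1, lioash and valumb make marhex.
paxsab + irdtor → ornird (Recipe 4).
ornird: reached.
marhex: reached.
sabqor: reached.
irdtor: reached.
ondwex: reached.
lioash: reached.
All 6 are reached.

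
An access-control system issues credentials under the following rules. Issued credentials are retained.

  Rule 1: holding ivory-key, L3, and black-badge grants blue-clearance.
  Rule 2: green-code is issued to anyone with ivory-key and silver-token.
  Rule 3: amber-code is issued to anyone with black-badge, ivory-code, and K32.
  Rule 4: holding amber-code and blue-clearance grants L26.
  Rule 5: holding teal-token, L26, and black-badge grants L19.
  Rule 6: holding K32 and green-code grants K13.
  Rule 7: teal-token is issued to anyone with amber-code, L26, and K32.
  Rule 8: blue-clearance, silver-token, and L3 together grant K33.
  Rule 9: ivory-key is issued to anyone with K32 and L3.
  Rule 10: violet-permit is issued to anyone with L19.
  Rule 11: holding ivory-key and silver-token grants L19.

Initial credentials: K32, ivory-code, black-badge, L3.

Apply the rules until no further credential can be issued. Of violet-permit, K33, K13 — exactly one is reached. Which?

Holding black-badge, ivory-code, and K32 grants amber-code (Rule 3).
Holding K32 and L3 grants ivory-key (Rule 9).
Holding ivory-key, L3, and black-badge grants blue-clearance (Rule 1).
Holding amber-code and blue-clearance grants L26 (Rule 4).
Holding amber-code, L26, and K32 grants teal-token (Rule 7).
Holding teal-token, L26, and black-badge grants L19 (Rule 5).
Holding L19 grants violet-permit (Rule 10).
K13 would need K32 and green-code (Rule 6), but green-code is never granted. K33 would need blue-clearance, silver-token, and L3 (Rule 8), but silver-token is never granted.

violet-permit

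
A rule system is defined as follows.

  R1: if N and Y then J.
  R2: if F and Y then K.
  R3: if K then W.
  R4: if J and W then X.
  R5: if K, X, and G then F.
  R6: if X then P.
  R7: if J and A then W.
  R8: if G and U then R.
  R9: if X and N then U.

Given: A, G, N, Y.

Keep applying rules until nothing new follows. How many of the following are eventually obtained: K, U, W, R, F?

3

N and Y hold, so J follows (R1).
From J and A, R7 gives W.
From J and W, R4 gives X.
From X and N, R9 gives U.
G and U hold, so R follows (R8).
K would need F and Y (R2), but F is never established.
U: reached.
W: reached.
R: reached.
F would need K, X, and G (R5), but K is never established.
Reached: U, W, and R — 3 of the 5.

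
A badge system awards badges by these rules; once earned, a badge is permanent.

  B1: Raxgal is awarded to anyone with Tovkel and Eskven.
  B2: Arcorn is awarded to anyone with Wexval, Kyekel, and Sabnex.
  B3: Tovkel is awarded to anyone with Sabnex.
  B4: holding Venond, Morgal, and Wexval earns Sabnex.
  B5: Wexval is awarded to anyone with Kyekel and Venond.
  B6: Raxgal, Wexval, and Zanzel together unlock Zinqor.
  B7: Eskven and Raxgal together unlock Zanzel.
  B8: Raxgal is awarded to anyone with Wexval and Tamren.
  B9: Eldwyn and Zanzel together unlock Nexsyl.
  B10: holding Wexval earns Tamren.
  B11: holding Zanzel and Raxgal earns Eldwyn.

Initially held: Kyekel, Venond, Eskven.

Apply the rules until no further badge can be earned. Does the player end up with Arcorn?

Arcorn would need Wexval, Kyekel, and Sabnex (B2), but Sabnex is never earned.

No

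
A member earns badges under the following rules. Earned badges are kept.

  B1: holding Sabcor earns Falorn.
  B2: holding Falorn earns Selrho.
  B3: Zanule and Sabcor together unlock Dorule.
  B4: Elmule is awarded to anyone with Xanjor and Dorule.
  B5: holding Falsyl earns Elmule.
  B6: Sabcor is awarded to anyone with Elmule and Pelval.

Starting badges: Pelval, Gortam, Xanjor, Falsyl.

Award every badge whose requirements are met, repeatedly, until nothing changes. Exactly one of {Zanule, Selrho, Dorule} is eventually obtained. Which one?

Selrho

With Falsyl, Elmule is earned (B5).
With Elmule and Pelval, Sabcor is earned (B6).
With Sabcor, Falorn is earned (B1).
With Falorn, Selrho is earned (B2).
No rule produces Zanule, and it is not given. Dorule would need Zanule and Sabcor (B3), but Zanule is never earned.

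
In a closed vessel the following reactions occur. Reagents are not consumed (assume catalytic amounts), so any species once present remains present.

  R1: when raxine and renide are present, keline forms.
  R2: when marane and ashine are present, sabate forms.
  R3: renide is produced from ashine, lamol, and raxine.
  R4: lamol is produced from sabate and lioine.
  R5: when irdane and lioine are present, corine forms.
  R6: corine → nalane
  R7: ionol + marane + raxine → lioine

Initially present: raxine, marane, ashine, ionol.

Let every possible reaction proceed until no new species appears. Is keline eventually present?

ionol, marane, and raxine present → lioine forms (R7).
marane and ashine present → sabate forms (R2).
sabate and lioine present → lamol forms (R4).
ashine, lamol, and raxine present → renide forms (R3).
raxine and renide present → keline forms (R1).

Yes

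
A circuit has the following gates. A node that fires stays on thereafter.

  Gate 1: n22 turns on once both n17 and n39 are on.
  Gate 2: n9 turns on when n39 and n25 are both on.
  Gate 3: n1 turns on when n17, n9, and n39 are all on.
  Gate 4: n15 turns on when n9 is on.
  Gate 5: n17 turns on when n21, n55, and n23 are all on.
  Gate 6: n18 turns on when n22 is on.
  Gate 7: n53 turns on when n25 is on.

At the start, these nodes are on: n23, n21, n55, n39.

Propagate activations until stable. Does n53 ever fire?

n53 would need n25 (Gate 7), but n25 never turns on.

No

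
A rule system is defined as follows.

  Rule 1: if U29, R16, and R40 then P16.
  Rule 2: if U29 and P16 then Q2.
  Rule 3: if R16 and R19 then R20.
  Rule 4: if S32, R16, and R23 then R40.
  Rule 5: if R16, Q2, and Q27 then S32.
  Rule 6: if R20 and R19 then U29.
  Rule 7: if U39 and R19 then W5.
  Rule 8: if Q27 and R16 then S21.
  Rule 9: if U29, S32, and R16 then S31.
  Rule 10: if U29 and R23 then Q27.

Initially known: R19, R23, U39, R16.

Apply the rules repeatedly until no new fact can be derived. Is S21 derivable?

From R16 and R19, Rule 3 gives R20.
R20 and R19 hold, so U29 follows (Rule 6).
U29 and R23 hold, so Q27 follows (Rule 10).
From Q27 and R16, Rule 8 gives S21.

Yes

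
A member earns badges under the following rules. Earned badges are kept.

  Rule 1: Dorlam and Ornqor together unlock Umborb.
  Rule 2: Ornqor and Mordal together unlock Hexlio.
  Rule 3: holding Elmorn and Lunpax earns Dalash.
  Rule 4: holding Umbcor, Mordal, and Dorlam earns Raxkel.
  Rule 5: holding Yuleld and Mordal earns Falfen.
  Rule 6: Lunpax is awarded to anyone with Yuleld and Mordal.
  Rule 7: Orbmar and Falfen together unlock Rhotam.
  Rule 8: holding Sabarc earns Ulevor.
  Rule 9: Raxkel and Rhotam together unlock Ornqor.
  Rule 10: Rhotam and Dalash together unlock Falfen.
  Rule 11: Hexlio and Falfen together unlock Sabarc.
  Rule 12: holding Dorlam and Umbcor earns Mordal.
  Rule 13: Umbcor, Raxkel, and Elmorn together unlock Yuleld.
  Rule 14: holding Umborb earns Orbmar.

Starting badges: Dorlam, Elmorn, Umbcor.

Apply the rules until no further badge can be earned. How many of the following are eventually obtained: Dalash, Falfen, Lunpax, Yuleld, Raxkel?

With Dorlam and Umbcor, Mordal is earned (Rule 12).
With Umbcor, Mordal, and Dorlam, Raxkel is earned (Rule 4).
With Umbcor, Raxkel, and Elmorn, Yuleld is earned (Rule 13).
With Yuleld and Mordal, Falfen is earned (Rule 5).
With Yuleld and Mordal, Lunpax is earned (Rule 6).
With Elmorn and Lunpax, Dalash is earned (Rule 3).
Dalash: reached.
Falfen: reached.
Lunpax: reached.
Yuleld: reached.
Raxkel: reached.
All 5 are reached.

5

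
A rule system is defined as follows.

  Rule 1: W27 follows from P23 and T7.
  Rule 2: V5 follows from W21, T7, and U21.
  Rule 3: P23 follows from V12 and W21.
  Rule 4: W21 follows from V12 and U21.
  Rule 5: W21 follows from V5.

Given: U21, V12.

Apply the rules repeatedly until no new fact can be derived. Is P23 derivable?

V12 and U21 hold, so W21 follows (Rule 4).
From V12 and W21, Rule 3 gives P23.

Yes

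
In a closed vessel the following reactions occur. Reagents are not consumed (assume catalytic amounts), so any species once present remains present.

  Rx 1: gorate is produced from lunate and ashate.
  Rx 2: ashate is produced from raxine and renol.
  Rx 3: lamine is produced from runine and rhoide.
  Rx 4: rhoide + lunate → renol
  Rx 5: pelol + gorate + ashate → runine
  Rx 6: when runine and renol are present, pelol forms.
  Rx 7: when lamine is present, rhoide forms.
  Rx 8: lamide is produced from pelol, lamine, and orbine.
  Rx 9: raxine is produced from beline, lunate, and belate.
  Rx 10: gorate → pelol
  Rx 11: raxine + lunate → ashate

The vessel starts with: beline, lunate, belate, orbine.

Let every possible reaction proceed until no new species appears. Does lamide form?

No

lamide would need pelol, lamine, and orbine (Rx 8), but lamine never forms.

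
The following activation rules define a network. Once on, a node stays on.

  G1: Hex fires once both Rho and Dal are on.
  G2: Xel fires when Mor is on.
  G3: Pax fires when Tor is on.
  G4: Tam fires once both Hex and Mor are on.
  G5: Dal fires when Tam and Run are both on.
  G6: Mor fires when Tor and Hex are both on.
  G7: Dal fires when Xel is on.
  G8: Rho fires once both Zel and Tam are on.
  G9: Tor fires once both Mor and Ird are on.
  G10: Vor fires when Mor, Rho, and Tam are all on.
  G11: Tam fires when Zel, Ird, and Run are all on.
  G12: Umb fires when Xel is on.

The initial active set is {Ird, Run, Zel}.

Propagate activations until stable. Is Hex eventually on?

Yes

G11: Zel, Ird, and Run on → Tam on.
G5: Tam and Run on → Dal on.
G8: Zel and Tam on → Rho on.
Rho and Dal are on, so Hex fires (G1).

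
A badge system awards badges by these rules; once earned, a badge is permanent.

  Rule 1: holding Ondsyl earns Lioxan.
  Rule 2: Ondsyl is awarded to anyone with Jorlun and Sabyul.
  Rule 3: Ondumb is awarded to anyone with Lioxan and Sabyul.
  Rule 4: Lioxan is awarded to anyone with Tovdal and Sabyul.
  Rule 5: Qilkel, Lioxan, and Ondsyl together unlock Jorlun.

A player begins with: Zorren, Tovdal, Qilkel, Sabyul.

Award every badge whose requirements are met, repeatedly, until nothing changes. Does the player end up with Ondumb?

Yes

With Tovdal and Sabyul, Lioxan is earned (Rule 4).
With Lioxan and Sabyul, Ondumb is earned (Rule 3).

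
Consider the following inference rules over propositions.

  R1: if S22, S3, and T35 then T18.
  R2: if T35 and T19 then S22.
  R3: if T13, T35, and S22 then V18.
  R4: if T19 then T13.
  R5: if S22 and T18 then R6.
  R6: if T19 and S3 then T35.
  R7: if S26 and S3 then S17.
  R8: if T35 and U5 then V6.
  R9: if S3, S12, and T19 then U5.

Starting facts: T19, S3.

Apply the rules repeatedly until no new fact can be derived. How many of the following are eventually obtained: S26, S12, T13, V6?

From T19, R4 gives T13.
No rule produces S26, and it is not given.
No rule produces S12, and it is not given.
T13: reached.
V6 would need T35 and U5 (R8), but U5 is never established.
Reached: T13 — 1 of the 4.

1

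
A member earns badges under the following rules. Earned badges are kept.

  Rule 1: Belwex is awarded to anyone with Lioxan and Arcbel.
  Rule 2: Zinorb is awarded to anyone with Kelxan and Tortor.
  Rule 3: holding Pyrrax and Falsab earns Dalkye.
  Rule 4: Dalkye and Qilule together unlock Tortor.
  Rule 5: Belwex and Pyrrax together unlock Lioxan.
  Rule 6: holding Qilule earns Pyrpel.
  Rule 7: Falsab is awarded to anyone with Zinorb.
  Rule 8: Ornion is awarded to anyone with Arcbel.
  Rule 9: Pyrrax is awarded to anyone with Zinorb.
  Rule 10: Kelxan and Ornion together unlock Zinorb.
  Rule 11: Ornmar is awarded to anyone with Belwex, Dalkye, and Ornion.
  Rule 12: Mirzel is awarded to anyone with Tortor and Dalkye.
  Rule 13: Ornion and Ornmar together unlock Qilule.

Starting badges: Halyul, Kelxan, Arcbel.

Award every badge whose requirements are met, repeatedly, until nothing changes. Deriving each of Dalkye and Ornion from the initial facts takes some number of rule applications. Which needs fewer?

Ornion

Ornion: With Arcbel, Ornion is earned (Rule 8). [1 rule application]
Dalkye: With Arcbel, Ornion is earned (Rule 8). With Kelxan and Ornion, Zinorb is earned (Rule 10). With Zinorb, Falsab is earned (Rule 7). With Zinorb, Pyrrax is earned (Rule 9). With Pyrrax and Falsab, Dalkye is earned (Rule 3). [5 rule applications]
Ornion needs fewer.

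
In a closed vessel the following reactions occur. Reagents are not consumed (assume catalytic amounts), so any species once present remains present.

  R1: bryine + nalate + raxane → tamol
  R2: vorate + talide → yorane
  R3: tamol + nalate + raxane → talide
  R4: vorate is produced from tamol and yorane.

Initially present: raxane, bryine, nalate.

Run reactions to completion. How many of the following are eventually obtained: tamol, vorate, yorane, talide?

2

bryine, nalate, and raxane present → tamol forms (R1).
tamol, nalate, and raxane present → talide forms (R3).
tamol: reached.
vorate would need tamol and yorane (R4), but yorane never forms.
yorane would need vorate and talide (R2), but vorate never forms.
talide: reached.
Reached: tamol and talide — 2 of the 4.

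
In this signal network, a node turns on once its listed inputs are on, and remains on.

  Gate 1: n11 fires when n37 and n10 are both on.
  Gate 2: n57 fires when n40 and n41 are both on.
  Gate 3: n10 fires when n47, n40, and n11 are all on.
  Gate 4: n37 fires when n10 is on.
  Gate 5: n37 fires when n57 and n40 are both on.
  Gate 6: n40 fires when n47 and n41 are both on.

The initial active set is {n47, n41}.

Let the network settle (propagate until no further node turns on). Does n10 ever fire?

n10 would need n47, n40, and n11 (Gate 3), but n11 never turns on.

No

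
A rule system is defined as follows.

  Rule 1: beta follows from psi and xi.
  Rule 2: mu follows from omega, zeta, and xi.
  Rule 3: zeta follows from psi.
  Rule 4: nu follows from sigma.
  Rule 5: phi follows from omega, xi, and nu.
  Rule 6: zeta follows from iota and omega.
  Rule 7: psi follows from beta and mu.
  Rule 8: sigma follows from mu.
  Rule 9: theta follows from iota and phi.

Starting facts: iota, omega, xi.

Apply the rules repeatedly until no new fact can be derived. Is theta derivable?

Yes

iota and omega hold, so zeta follows (Rule 6).
omega, zeta, and xi hold, so mu follows (Rule 2).
mu holds, so sigma follows (Rule 8).
sigma holds, so nu follows (Rule 4).
omega, xi, and nu hold, so phi follows (Rule 5).
From iota and phi, Rule 9 gives theta.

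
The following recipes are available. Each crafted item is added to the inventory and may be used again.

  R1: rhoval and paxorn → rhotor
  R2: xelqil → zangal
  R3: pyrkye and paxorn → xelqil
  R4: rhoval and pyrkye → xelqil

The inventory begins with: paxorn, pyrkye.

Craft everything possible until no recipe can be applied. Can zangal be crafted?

pyrkye and paxorn → xelqil (R3).
Using R2, xelqil makes zangal.

Yes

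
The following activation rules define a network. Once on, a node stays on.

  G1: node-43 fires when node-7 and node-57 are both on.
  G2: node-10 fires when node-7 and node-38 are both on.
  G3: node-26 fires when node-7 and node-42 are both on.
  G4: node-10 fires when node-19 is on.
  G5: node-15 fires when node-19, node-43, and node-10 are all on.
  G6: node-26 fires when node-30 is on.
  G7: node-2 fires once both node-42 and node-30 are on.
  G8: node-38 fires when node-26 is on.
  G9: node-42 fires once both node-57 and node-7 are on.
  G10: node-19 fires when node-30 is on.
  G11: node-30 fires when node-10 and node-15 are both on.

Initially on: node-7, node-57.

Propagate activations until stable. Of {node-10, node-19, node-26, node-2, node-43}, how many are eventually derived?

3

G9: node-57 and node-7 on → node-42 on.
G1: node-7 and node-57 on → node-43 on.
G3: node-7 and node-42 on → node-26 on.
G8: node-26 on → node-38 on.
G2: node-7 and node-38 on → node-10 on.
node-10: reached.
node-19 would need node-30 (G10), but node-30 never turns on.
node-26: reached.
node-2 would need node-42 and node-30 (G7), but node-30 never turns on.
node-43: reached.
Reached: node-10, node-26, and node-43 — 3 of the 5.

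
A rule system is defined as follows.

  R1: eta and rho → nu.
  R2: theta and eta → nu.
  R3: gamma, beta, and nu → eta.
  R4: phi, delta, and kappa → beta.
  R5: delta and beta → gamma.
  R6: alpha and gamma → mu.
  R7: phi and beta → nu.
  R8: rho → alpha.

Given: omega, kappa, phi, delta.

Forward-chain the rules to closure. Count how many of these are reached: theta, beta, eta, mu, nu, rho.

From phi, delta, and kappa, R4 gives beta.
delta and beta hold, so gamma follows (R5).
From phi and beta, R7 gives nu.
From gamma, beta, and nu, R3 gives eta.
No rule produces theta, and it is not given.
beta: reached.
eta: reached.
mu would need alpha and gamma (R6), but alpha is never established.
nu: reached.
No rule produces rho, and it is not given.
Reached: beta, eta, and nu — 3 of the 6.

3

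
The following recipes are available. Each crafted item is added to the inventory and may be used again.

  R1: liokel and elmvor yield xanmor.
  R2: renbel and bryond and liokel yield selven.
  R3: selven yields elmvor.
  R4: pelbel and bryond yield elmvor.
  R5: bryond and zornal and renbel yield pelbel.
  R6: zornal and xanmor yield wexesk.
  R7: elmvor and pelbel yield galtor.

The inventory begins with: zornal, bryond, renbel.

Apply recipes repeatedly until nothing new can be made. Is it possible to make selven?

selven would need renbel, bryond, and liokel (R2), but liokel is never obtained.

No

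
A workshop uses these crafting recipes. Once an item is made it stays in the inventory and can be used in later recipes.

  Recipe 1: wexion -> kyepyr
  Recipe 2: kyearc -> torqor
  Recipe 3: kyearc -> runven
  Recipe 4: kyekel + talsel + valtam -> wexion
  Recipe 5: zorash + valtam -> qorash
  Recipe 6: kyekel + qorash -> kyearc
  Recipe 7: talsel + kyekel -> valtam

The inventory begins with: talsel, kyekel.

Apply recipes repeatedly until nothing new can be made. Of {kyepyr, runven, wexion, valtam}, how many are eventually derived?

3

Using Recipe 7, talsel and kyekel make valtam.
kyekel + talsel + valtam -> wexion (Recipe 4).
Using Recipe 1, wexion makes kyepyr.
kyepyr: reached.
runven would need kyearc (Recipe 3), but kyearc is never obtained.
wexion: reached.
valtam: reached.
Reached: kyepyr, wexion, and valtam — 3 of the 4.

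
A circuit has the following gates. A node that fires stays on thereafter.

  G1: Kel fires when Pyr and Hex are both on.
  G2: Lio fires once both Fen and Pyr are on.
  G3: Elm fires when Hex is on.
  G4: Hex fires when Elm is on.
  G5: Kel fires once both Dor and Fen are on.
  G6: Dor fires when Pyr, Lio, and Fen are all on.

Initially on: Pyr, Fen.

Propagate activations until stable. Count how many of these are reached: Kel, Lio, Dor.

G2: Fen and Pyr on → Lio on.
Pyr, Lio, and Fen are on, so Dor fires (G6).
G5: Dor and Fen on → Kel on.
Kel: reached.
Lio: reached.
Dor: reached.
All 3 are reached.

3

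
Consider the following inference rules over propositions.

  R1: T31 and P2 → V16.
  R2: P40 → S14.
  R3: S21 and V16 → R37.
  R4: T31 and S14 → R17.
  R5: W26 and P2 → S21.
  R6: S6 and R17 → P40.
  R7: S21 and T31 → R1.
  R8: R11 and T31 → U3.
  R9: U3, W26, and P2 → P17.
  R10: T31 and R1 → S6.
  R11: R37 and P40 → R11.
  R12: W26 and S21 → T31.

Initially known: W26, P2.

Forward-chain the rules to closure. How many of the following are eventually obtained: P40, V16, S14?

1

W26 and P2 hold, so S21 follows (R5).
W26 and S21 hold, so T31 follows (R12).
From T31 and P2, R1 gives V16.
P40 would need S6 and R17 (R6), but R17 is never established.
V16: reached.
S14 would need P40 (R2), but P40 is never established.
Reached: V16 — 1 of the 3.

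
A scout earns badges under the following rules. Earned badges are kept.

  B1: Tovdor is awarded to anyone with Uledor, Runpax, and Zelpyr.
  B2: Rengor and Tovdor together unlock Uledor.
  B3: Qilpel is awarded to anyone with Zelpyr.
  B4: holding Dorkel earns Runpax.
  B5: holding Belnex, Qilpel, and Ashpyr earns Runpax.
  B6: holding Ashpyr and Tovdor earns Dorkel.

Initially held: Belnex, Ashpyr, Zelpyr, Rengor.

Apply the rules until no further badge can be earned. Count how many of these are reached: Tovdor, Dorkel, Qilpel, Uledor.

1

With Zelpyr, Qilpel is earned (B3).
Tovdor would need Uledor, Runpax, and Zelpyr (B1), but Uledor is never earned.
Dorkel would need Ashpyr and Tovdor (B6), but Tovdor is never earned.
Qilpel: reached.
Uledor would need Rengor and Tovdor (B2), but Tovdor is never earned.
Reached: Qilpel — 1 of the 4.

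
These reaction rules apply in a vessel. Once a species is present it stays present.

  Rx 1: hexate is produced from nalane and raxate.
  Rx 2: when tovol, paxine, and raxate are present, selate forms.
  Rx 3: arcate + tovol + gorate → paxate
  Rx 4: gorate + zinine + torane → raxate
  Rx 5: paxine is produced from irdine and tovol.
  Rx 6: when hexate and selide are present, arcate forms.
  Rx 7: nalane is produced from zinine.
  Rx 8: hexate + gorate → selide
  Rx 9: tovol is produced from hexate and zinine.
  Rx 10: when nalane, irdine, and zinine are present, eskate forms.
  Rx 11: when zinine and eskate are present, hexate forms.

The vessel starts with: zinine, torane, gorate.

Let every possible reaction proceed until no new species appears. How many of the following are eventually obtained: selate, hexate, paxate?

2

zinine present → nalane forms (Rx 7).
gorate, zinine, and torane present → raxate forms (Rx 4).
nalane and raxate present → hexate forms (Rx 1).
hexate and gorate present → selide forms (Rx 8).
hexate and zinine present → tovol forms (Rx 9).
hexate and selide present → arcate forms (Rx 6).
arcate, tovol, and gorate present → paxate forms (Rx 3).
selate would need tovol, paxine, and raxate (Rx 2), but paxine never forms.
hexate: reached.
paxate: reached.
Reached: hexate and paxate — 2 of the 3.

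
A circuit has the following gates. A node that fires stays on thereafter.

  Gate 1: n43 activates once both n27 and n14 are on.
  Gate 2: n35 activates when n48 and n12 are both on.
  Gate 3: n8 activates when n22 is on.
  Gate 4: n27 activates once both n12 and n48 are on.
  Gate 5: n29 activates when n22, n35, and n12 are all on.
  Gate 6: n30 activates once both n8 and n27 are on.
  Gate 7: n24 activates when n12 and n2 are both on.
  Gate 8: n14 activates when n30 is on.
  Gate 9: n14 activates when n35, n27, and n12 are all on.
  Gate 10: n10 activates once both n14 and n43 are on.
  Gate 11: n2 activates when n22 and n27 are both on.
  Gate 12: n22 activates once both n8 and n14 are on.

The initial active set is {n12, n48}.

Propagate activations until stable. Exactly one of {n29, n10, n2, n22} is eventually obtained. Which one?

n10

n48 and n12 are on, so n35 activates (Gate 2).
Gate 4: n12 and n48 on → n27 on.
n35, n27, and n12 are on, so n14 activates (Gate 9).
Gate 1: n27 and n14 on → n43 on.
Gate 10: n14 and n43 on → n10 on.
n2 would need n22 and n27 (Gate 11), but n22 never turns on. n22 would need n8 and n14 (Gate 12), but n8 never turns on. n29 would need n22, n35, and n12 (Gate 5), but n22 never turns on.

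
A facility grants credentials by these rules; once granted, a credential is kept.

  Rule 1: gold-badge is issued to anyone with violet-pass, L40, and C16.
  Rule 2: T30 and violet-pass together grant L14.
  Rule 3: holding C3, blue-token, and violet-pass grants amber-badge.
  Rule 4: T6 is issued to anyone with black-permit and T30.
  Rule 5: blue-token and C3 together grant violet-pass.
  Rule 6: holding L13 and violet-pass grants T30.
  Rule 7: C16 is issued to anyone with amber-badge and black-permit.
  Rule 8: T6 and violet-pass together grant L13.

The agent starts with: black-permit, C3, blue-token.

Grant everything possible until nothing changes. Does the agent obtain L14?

No

L14 would need T30 and violet-pass (Rule 2), but T30 is never granted.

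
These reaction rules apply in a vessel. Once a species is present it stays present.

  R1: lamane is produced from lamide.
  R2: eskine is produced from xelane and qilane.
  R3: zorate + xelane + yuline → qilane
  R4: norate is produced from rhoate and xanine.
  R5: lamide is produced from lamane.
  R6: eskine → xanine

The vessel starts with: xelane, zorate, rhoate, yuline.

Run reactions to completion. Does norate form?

Yes

zorate, xelane, and yuline present → qilane forms (R3).
xelane and qilane present → eskine forms (R2).
eskine present → xanine forms (R6).
rhoate and xanine present → norate forms (R4).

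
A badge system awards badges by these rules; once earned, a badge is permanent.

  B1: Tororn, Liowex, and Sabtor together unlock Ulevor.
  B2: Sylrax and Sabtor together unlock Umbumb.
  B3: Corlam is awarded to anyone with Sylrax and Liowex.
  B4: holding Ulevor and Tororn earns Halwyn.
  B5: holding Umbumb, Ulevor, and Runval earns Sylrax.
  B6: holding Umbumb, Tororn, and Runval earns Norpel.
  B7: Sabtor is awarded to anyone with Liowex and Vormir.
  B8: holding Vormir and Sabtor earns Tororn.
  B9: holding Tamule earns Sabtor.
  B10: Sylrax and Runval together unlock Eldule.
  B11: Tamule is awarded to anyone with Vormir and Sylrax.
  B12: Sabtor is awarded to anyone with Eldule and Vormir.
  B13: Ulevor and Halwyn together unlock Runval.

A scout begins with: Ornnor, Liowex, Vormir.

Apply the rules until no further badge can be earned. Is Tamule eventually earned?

No

Tamule would need Vormir and Sylrax (B11), but Sylrax is never earned.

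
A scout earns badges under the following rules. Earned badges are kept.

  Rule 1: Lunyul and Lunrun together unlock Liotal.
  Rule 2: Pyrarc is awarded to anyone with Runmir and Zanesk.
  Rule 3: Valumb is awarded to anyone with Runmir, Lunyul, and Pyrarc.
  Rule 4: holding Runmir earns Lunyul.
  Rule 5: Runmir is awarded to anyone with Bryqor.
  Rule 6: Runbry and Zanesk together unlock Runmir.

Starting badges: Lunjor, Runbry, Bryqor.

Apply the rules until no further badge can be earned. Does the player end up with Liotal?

Liotal would need Lunyul and Lunrun (Rule 1), but Lunrun is never earned.

No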